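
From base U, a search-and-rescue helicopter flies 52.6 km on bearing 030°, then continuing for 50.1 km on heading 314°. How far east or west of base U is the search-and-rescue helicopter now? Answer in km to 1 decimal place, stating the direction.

Leg 1 (030°, 52.6 km): east 52.6 sin 30° = 26.30, north 52.6 cos 30° = 45.55
Leg 2 (314°, 50.1 km): east 50.1 sin 314° = -36.04, north 50.1 cos 314° = 34.80
Net east component: -9.74 km.

9.7 km west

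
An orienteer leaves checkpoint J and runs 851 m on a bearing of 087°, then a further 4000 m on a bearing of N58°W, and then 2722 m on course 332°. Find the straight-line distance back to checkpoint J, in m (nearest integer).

Leg 1 (087°, 851 m): east 851 sin 87° = 849.83, north 851 cos 87° = 44.54
Leg 2 (N58°W, 4000 m): east 4000 sin 302° = -3392.19, north 4000 cos 302° = 2119.68
Leg 3 (332°, 2722 m): east 2722 sin 332° = -1277.90, north 2722 cos 332° = 2403.38
Net: -3820.26 east, 4567.60 north. Distance = √((-3820.26)² + (4567.60)²) = 5954.607 m.

5955 m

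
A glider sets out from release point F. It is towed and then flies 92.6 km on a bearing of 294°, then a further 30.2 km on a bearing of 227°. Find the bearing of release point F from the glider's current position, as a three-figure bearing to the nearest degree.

Leg 1 (294°, 92.6 km): east 92.6 sin 294° = -84.59, north 92.6 cos 294° = 37.66
Leg 2 (227°, 30.2 km): east 30.2 sin 227° = -22.09, north 30.2 cos 227° = -20.60
Net displacement: -106.68 east, 17.07 north. Direction back to start is (106.68, -17.07): bearing = atan2(106.68, -17.07) mod 360° = 99.09° ≈ 099°.

099°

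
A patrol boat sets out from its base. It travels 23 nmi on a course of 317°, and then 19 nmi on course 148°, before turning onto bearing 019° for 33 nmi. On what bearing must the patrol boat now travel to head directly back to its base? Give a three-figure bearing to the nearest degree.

189°

Leg 1 (317°, 23 nmi): east 23 sin 317° = -15.69, north 23 cos 317° = 16.82
Leg 2 (148°, 19 nmi): east 19 sin 148° = 10.07, north 19 cos 148° = -16.11
Leg 3 (019°, 33 nmi): east 33 sin 19° = 10.74, north 33 cos 19° = 31.20
Net displacement: 5.13 east, 31.91 north. Direction back to start is (-5.13, -31.91): bearing = atan2(-5.13, -31.91) mod 360° = 189.13° ≈ 189°.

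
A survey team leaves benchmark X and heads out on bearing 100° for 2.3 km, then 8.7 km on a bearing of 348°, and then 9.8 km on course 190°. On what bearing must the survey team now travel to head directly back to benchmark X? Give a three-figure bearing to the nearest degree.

039°

Leg 1 (100°, 2.3 km): east 2.3 sin 100° = 2.27, north 2.3 cos 100° = -0.40
Leg 2 (348°, 8.7 km): east 8.7 sin 348° = -1.81, north 8.7 cos 348° = 8.51
Leg 3 (190°, 9.8 km): east 9.8 sin 190° = -1.70, north 9.8 cos 190° = -9.65
Net displacement: -1.25 east, -1.54 north. Direction back to start is (1.25, 1.54): bearing = atan2(1.25, 1.54) mod 360° = 38.95° ≈ 039°.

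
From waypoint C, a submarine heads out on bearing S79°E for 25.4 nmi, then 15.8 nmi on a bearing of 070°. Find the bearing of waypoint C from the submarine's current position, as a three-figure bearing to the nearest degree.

269°

Leg 1 (S79°E, 25.4 nmi): east 25.4 sin 101° = 24.93, north 25.4 cos 101° = -4.85
Leg 2 (070°, 15.8 nmi): east 15.8 sin 70° = 14.85, north 15.8 cos 70° = 5.40
Net displacement: 39.78 east, 0.56 north. Direction back to start is (-39.78, -0.56): bearing = atan2(-39.78, -0.56) mod 360° = 269.20° ≈ 269°.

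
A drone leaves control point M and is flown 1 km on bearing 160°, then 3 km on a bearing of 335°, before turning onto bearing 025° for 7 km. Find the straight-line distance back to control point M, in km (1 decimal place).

8.4 km

Leg 1 (160°, 1 km): east 1 sin 160° = 0.34, north 1 cos 160° = -0.94
Leg 2 (335°, 3 km): east 3 sin 335° = -1.27, north 3 cos 335° = 2.72
Leg 3 (025°, 7 km): east 7 sin 25° = 2.96, north 7 cos 25° = 6.34
Net: 2.03 east, 8.12 north. Distance = √((2.03)² + (8.12)²) = 8.374 km.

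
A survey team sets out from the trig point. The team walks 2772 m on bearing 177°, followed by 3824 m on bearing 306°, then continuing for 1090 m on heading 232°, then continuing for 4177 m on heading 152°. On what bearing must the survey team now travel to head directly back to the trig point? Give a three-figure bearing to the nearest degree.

Leg 1 (177°, 2772 m): east 2772 sin 177° = 145.08, north 2772 cos 177° = -2768.20
Leg 2 (306°, 3824 m): east 3824 sin 306° = -3093.68, north 3824 cos 306° = 2247.69
Leg 3 (232°, 1090 m): east 1090 sin 232° = -858.93, north 1090 cos 232° = -671.07
Leg 4 (152°, 4177 m): east 4177 sin 152° = 1960.98, north 4177 cos 152° = -3688.07
Net displacement: -1846.55 east, -4879.65 north. Direction back to start is (1846.55, 4879.65): bearing = atan2(1846.55, 4879.65) mod 360° = 20.73° ≈ 021°.

021°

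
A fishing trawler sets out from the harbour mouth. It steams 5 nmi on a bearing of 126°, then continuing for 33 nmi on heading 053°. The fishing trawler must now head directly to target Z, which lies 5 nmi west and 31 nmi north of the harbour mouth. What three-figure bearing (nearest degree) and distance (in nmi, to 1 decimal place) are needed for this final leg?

292°, 38.1 nmi

Leg 1 (126°, 5 nmi): east 5 sin 126° = 4.05, north 5 cos 126° = -2.94
Leg 2 (053°, 33 nmi): east 33 sin 53° = 26.35, north 33 cos 53° = 19.86
Current position: (30.40, 16.92). Target: (-5, 31). Remaining: Δeast = -35.40, Δnorth = 14.08.
Bearing = atan2(-35.40, 14.08) mod 360° = 291.69°; distance = √((-35.40)² + (14.08)²) = 38.097 nmi.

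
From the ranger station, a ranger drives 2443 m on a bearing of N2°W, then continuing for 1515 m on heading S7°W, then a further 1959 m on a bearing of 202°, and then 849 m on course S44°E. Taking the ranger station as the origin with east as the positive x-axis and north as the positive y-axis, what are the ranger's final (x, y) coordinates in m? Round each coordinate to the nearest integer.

Leg 1 (N2°W, 2443 m): east 2443 sin 358° = -85.26, north 2443 cos 358° = 2441.51
Leg 2 (S7°W, 1515 m): east 1515 sin 187° = -184.63, north 1515 cos 187° = -1503.71
Leg 3 (202°, 1959 m): east 1959 sin 202° = -733.85, north 1959 cos 202° = -1816.35
Leg 4 (S44°E, 849 m): east 849 sin 136° = 589.76, north 849 cos 136° = -610.72
Summing: -413.98 m east, -1489.27 m north → (-414, -1489).

(-414, -1489)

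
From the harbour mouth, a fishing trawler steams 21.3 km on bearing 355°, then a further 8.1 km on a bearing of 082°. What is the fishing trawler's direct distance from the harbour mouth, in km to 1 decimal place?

23.2 km

Leg 1 (355°, 21.3 km): east 21.3 sin 355° = -1.86, north 21.3 cos 355° = 21.22
Leg 2 (082°, 8.1 km): east 8.1 sin 82° = 8.02, north 8.1 cos 82° = 1.13
Net: 6.16 east, 22.35 north. Distance = √((6.16)² + (22.35)²) = 23.181 km.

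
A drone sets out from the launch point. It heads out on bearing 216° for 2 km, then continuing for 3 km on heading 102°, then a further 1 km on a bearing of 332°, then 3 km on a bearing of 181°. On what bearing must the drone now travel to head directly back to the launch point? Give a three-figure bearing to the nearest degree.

344°

Leg 1 (216°, 2 km): east 2 sin 216° = -1.18, north 2 cos 216° = -1.62
Leg 2 (102°, 3 km): east 3 sin 102° = 2.93, north 3 cos 102° = -0.62
Leg 3 (332°, 1 km): east 1 sin 332° = -0.47, north 1 cos 332° = 0.88
Leg 4 (181°, 3 km): east 3 sin 181° = -0.05, north 3 cos 181° = -3.00
Net displacement: 1.24 east, -4.36 north. Direction back to start is (-1.24, 4.36): bearing = atan2(-1.24, 4.36) mod 360° = 344.15° ≈ 344°.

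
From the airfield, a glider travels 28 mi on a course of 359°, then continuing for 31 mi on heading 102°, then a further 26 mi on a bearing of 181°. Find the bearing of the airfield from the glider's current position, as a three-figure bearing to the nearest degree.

279°

Leg 1 (359°, 28 mi): east 28 sin 359° = -0.49, north 28 cos 359° = 28.00
Leg 2 (102°, 31 mi): east 31 sin 102° = 30.32, north 31 cos 102° = -6.45
Leg 3 (181°, 26 mi): east 26 sin 181° = -0.45, north 26 cos 181° = -26.00
Net displacement: 29.38 east, -4.45 north. Direction back to start is (-29.38, 4.45): bearing = atan2(-29.38, 4.45) mod 360° = 278.60° ≈ 279°.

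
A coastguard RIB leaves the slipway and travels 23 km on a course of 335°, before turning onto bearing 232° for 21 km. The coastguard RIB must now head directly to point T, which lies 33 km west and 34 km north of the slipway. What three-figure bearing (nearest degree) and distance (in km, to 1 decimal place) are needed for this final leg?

Leg 1 (335°, 23 km): east 23 sin 335° = -9.72, north 23 cos 335° = 20.85
Leg 2 (232°, 21 km): east 21 sin 232° = -16.55, north 21 cos 232° = -12.93
Current position: (-26.27, 7.92). Target: (-33, 34). Remaining: Δeast = -6.73, Δnorth = 26.08.
Bearing = atan2(-6.73, 26.08) mod 360° = 345.53°; distance = √((-6.73)² + (26.08)²) = 26.938 km.

346°, 26.9 km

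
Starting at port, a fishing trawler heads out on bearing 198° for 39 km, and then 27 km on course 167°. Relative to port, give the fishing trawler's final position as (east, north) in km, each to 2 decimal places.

(-5.98, -63.40)

Leg 1 (198°, 39 km): east 39 sin 198° = -12.05, north 39 cos 198° = -37.09
Leg 2 (167°, 27 km): east 27 sin 167° = 6.07, north 27 cos 167° = -26.31
Summing: -5.98 km east, -63.40 km north → (-5.98, -63.40).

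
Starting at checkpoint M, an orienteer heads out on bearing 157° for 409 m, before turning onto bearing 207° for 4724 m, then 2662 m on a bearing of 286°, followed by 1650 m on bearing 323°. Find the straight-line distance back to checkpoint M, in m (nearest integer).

Leg 1 (157°, 409 m): east 409 sin 157° = 159.81, north 409 cos 157° = -376.49
Leg 2 (207°, 4724 m): east 4724 sin 207° = -2144.65, north 4724 cos 207° = -4209.11
Leg 3 (286°, 2662 m): east 2662 sin 286° = -2558.88, north 2662 cos 286° = 733.75
Leg 4 (323°, 1650 m): east 1650 sin 323° = -992.99, north 1650 cos 323° = 1317.75
Net: -5536.72 east, -2534.11 north. Distance = √((-5536.72)² + (-2534.11)²) = 6089.081 m.

6089 m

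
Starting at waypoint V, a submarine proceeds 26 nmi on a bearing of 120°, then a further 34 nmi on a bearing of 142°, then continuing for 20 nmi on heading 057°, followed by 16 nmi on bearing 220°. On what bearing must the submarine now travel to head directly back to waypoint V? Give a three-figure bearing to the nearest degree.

Leg 1 (120°, 26 nmi): east 26 sin 120° = 22.52, north 26 cos 120° = -13.00
Leg 2 (142°, 34 nmi): east 34 sin 142° = 20.93, north 34 cos 142° = -26.79
Leg 3 (057°, 20 nmi): east 20 sin 57° = 16.77, north 20 cos 57° = 10.89
Leg 4 (220°, 16 nmi): east 16 sin 220° = -10.28, north 16 cos 220° = -12.26
Net displacement: 49.94 east, -41.16 north. Direction back to start is (-49.94, 41.16): bearing = atan2(-49.94, 41.16) mod 360° = 309.49° ≈ 309°.

309°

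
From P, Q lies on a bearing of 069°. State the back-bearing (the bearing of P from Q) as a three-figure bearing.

Back-bearing = 069° + 180° = 249°.

249°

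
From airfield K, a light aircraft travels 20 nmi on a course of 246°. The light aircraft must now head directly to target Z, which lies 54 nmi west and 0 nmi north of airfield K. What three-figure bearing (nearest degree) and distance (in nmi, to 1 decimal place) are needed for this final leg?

Leg 1 (246°, 20 nmi): east 20 sin 246° = -18.27, north 20 cos 246° = -8.13
Current position: (-18.27, -8.13). Target: (-54, 0). Remaining: Δeast = -35.73, Δnorth = 8.13.
Bearing = atan2(-35.73, 8.13) mod 360° = 282.83°; distance = √((-35.73)² + (8.13)²) = 36.643 nmi.

283°, 36.6 nmi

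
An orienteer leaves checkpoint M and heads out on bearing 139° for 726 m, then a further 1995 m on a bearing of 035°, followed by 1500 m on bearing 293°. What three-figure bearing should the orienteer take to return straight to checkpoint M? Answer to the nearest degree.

Leg 1 (139°, 726 m): east 726 sin 139° = 476.30, north 726 cos 139° = -547.92
Leg 2 (035°, 1995 m): east 1995 sin 35° = 1144.28, north 1995 cos 35° = 1634.21
Leg 3 (293°, 1500 m): east 1500 sin 293° = -1380.76, north 1500 cos 293° = 586.10
Net displacement: 239.83 east, 1672.39 north. Direction back to start is (-239.83, -1672.39): bearing = atan2(-239.83, -1672.39) mod 360° = 188.16° ≈ 188°.

188°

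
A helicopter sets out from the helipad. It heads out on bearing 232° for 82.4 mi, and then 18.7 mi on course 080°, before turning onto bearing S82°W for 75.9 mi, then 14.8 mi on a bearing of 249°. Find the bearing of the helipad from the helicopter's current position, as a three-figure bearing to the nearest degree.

065°

Leg 1 (232°, 82.4 mi): east 82.4 sin 232° = -64.93, north 82.4 cos 232° = -50.73
Leg 2 (080°, 18.7 mi): east 18.7 sin 80° = 18.42, north 18.7 cos 80° = 3.25
Leg 3 (S82°W, 75.9 mi): east 75.9 sin 262° = -75.16, north 75.9 cos 262° = -10.56
Leg 4 (249°, 14.8 mi): east 14.8 sin 249° = -13.82, north 14.8 cos 249° = -5.30
Net displacement: -135.49 east, -63.35 north. Direction back to start is (135.49, 63.35): bearing = atan2(135.49, 63.35) mod 360° = 64.94° ≈ 065°.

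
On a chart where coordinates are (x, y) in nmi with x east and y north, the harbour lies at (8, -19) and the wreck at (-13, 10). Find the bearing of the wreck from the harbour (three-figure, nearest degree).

324°

Δeast = -13 − 8 = -21.00; Δnorth = 10 − -19 = 29.00.
Bearing = atan2(Δeast, Δnorth) mod 360° = 324.09° ≈ 324°.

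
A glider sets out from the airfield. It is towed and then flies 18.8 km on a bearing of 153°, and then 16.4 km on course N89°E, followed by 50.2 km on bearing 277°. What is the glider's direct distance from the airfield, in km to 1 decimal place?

Leg 1 (153°, 18.8 km): east 18.8 sin 153° = 8.54, north 18.8 cos 153° = -16.75
Leg 2 (N89°E, 16.4 km): east 16.4 sin 89° = 16.40, north 16.4 cos 89° = 0.29
Leg 3 (277°, 50.2 km): east 50.2 sin 277° = -49.83, north 50.2 cos 277° = 6.12
Net: -24.89 east, -10.35 north. Distance = √((-24.89)² + (-10.35)²) = 26.958 km.

27.0 km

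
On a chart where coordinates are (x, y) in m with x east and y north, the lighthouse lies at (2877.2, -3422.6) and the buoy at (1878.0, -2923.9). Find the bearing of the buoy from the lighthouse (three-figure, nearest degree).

Δeast = 1878.0 − 2877.2 = -999.20; Δnorth = -2923.9 − -3422.6 = 498.70.
Bearing = atan2(Δeast, Δnorth) mod 360° = 296.52° ≈ 297°.

297°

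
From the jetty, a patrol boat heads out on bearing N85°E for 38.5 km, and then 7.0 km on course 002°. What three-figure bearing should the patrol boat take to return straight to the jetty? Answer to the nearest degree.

Leg 1 (N85°E, 38.5 km): east 38.5 sin 85° = 38.35, north 38.5 cos 85° = 3.36
Leg 2 (002°, 7.0 km): east 7.0 sin 2° = 0.24, north 7.0 cos 2° = 7.00
Net displacement: 38.60 east, 10.35 north. Direction back to start is (-38.60, -10.35): bearing = atan2(-38.60, -10.35) mod 360° = 254.99° ≈ 255°.

255°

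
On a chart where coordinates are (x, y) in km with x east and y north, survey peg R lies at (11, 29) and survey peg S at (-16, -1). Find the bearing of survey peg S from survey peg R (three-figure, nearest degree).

Δeast = -16 − 11 = -27.00; Δnorth = -1 − 29 = -30.00.
Bearing = atan2(Δeast, Δnorth) mod 360° = 221.99° ≈ 222°.

222°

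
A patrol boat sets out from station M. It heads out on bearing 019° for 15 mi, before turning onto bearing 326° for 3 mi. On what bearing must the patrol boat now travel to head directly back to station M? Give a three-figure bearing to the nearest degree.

Leg 1 (019°, 15 mi): east 15 sin 19° = 4.88, north 15 cos 19° = 14.18
Leg 2 (326°, 3 mi): east 3 sin 326° = -1.68, north 3 cos 326° = 2.49
Net displacement: 3.21 east, 16.67 north. Direction back to start is (-3.21, -16.67): bearing = atan2(-3.21, -16.67) mod 360° = 190.89° ≈ 191°.

191°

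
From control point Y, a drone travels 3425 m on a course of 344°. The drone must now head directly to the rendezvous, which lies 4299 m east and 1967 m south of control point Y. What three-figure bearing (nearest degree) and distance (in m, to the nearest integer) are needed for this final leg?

135°, 7426 m

Leg 1 (344°, 3425 m): east 3425 sin 344° = -944.06, north 3425 cos 344° = 3292.32
Current position: (-944.06, 3292.32). Target: (4299, -1967). Remaining: Δeast = 5243.06, Δnorth = -5259.32.
Bearing = atan2(5243.06, -5259.32) mod 360° = 135.09°; distance = √((5243.06)² + (-5259.32)²) = 7426.312 m.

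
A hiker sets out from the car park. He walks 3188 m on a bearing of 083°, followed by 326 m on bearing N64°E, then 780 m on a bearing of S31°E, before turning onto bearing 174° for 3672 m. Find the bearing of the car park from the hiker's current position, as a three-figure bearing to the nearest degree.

312°

Leg 1 (083°, 3188 m): east 3188 sin 83° = 3164.24, north 3188 cos 83° = 388.52
Leg 2 (N64°E, 326 m): east 326 sin 64° = 293.01, north 326 cos 64° = 142.91
Leg 3 (S31°E, 780 m): east 780 sin 149° = 401.73, north 780 cos 149° = -668.59
Leg 4 (174°, 3672 m): east 3672 sin 174° = 383.83, north 3672 cos 174° = -3651.88
Net displacement: 4242.80 east, -3789.05 north. Direction back to start is (-4242.80, 3789.05): bearing = atan2(-4242.80, 3789.05) mod 360° = 311.77° ≈ 312°.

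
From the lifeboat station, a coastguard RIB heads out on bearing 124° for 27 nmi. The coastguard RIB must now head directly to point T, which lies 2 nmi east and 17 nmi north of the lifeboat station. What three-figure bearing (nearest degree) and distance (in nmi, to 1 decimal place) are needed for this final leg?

Leg 1 (124°, 27 nmi): east 27 sin 124° = 22.38, north 27 cos 124° = -15.10
Current position: (22.38, -15.10). Target: (2, 17). Remaining: Δeast = -20.38, Δnorth = 32.10.
Bearing = atan2(-20.38, 32.10) mod 360° = 327.58°; distance = √((-20.38)² + (32.10)²) = 38.024 nmi.

328°, 38.0 nmi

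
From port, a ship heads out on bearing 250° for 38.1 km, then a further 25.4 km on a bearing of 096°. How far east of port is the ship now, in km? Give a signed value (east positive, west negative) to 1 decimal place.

Leg 1 (250°, 38.1 km): east 38.1 sin 250° = -35.80, north 38.1 cos 250° = -13.03
Leg 2 (096°, 25.4 km): east 25.4 sin 96° = 25.26, north 25.4 cos 96° = -2.66
Net east component: -10.54 km.

-10.5 km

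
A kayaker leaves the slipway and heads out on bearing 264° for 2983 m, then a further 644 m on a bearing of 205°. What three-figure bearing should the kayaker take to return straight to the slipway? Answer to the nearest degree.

075°

Leg 1 (264°, 2983 m): east 2983 sin 264° = -2966.66, north 2983 cos 264° = -311.81
Leg 2 (205°, 644 m): east 644 sin 205° = -272.17, north 644 cos 205° = -583.66
Net displacement: -3238.82 east, -895.47 north. Direction back to start is (3238.82, 895.47): bearing = atan2(3238.82, 895.47) mod 360° = 74.54° ≈ 075°.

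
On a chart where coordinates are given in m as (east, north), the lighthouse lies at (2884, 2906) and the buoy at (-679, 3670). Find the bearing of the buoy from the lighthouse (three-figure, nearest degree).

282°

Δeast = -679 − 2884 = -3563.00; Δnorth = 3670 − 2906 = 764.00.
Bearing = atan2(Δeast, Δnorth) mod 360° = 282.10° ≈ 282°.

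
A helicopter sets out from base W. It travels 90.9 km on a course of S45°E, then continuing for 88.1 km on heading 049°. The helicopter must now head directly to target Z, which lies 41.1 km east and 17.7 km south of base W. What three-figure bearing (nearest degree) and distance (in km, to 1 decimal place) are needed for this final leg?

Leg 1 (S45°E, 90.9 km): east 90.9 sin 135° = 64.28, north 90.9 cos 135° = -64.28
Leg 2 (049°, 88.1 km): east 88.1 sin 49° = 66.49, north 88.1 cos 49° = 57.80
Current position: (130.77, -6.48). Target: (41.1, -17.7). Remaining: Δeast = -89.67, Δnorth = -11.22.
Bearing = atan2(-89.67, -11.22) mod 360° = 262.87°; distance = √((-89.67)² + (-11.22)²) = 90.366 km.

263°, 90.4 km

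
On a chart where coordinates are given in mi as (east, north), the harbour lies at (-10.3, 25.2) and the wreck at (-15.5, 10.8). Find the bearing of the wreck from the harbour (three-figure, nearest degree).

Δeast = -15.5 − -10.3 = -5.20; Δnorth = 10.8 − 25.2 = -14.40.
Bearing = atan2(Δeast, Δnorth) mod 360° = 199.86° ≈ 200°.

200°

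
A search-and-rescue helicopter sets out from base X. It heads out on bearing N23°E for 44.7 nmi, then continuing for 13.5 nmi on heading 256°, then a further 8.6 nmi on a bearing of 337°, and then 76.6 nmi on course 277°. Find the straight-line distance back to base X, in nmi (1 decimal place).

Leg 1 (N23°E, 44.7 nmi): east 44.7 sin 23° = 17.47, north 44.7 cos 23° = 41.15
Leg 2 (256°, 13.5 nmi): east 13.5 sin 256° = -13.10, north 13.5 cos 256° = -3.27
Leg 3 (337°, 8.6 nmi): east 8.6 sin 337° = -3.36, north 8.6 cos 337° = 7.92
Leg 4 (277°, 76.6 nmi): east 76.6 sin 277° = -76.03, north 76.6 cos 277° = 9.34
Net: -75.02 east, 55.13 north. Distance = √((-75.02)² + (55.13)²) = 93.102 nmi.

93.1 nmi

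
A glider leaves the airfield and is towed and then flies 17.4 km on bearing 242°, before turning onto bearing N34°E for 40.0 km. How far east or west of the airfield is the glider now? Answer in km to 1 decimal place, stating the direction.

Leg 1 (242°, 17.4 km): east 17.4 sin 242° = -15.36, north 17.4 cos 242° = -8.17
Leg 2 (N34°E, 40.0 km): east 40.0 sin 34° = 22.37, north 40.0 cos 34° = 33.16
Net east component: 7.00 km.

7.0 km east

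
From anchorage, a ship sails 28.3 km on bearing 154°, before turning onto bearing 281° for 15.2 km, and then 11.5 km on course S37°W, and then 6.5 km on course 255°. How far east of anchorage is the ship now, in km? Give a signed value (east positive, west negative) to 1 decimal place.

-15.7 km

Leg 1 (154°, 28.3 km): east 28.3 sin 154° = 12.41, north 28.3 cos 154° = -25.44
Leg 2 (281°, 15.2 km): east 15.2 sin 281° = -14.92, north 15.2 cos 281° = 2.90
Leg 3 (S37°W, 11.5 km): east 11.5 sin 217° = -6.92, north 11.5 cos 217° = -9.18
Leg 4 (255°, 6.5 km): east 6.5 sin 255° = -6.28, north 6.5 cos 255° = -1.68
Net east component: -15.71 km.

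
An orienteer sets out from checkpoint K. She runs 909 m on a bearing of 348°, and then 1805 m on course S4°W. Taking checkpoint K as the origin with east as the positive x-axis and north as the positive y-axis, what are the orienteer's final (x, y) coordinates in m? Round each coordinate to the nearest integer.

(-315, -911)

Leg 1 (348°, 909 m): east 909 sin 348° = -188.99, north 909 cos 348° = 889.14
Leg 2 (S4°W, 1805 m): east 1805 sin 184° = -125.91, north 1805 cos 184° = -1800.60
Summing: -314.90 m east, -911.47 m north → (-315, -911).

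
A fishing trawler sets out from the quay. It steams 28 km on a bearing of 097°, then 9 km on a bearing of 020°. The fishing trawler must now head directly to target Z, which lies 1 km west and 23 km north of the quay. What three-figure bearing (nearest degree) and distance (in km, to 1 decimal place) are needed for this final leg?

Leg 1 (097°, 28 km): east 28 sin 97° = 27.79, north 28 cos 97° = -3.41
Leg 2 (020°, 9 km): east 9 sin 20° = 3.08, north 9 cos 20° = 8.46
Current position: (30.87, 5.04). Target: (-1, 23). Remaining: Δeast = -31.87, Δnorth = 17.96.
Bearing = atan2(-31.87, 17.96) mod 360° = 299.40°; distance = √((-31.87)² + (17.96)²) = 36.579 km.

299°, 36.6 km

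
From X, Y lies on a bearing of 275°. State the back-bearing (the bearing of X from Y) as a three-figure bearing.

Back-bearing = 275° − 180° = 095°.

095°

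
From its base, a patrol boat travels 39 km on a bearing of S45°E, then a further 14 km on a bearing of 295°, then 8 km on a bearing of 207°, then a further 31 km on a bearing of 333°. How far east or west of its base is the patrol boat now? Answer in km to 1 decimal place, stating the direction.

Leg 1 (S45°E, 39 km): east 39 sin 135° = 27.58, north 39 cos 135° = -27.58
Leg 2 (295°, 14 km): east 14 sin 295° = -12.69, north 14 cos 295° = 5.92
Leg 3 (207°, 8 km): east 8 sin 207° = -3.63, north 8 cos 207° = -7.13
Leg 4 (333°, 31 km): east 31 sin 333° = -14.07, north 31 cos 333° = 27.62
Net east component: -2.82 km.

2.8 km west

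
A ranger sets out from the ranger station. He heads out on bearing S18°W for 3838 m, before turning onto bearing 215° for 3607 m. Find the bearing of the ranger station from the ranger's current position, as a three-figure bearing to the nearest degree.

026°

Leg 1 (S18°W, 3838 m): east 3838 sin 198° = -1186.01, north 3838 cos 198° = -3650.15
Leg 2 (215°, 3607 m): east 3607 sin 215° = -2068.89, north 3607 cos 215° = -2954.68
Net displacement: -3254.90 east, -6604.84 north. Direction back to start is (3254.90, 6604.84): bearing = atan2(3254.90, 6604.84) mod 360° = 26.23° ≈ 026°.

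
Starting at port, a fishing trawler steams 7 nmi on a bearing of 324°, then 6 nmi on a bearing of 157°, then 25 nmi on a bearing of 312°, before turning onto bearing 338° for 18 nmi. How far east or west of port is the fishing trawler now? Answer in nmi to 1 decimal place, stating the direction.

27.1 nmi west

Leg 1 (324°, 7 nmi): east 7 sin 324° = -4.11, north 7 cos 324° = 5.66
Leg 2 (157°, 6 nmi): east 6 sin 157° = 2.34, north 6 cos 157° = -5.52
Leg 3 (312°, 25 nmi): east 25 sin 312° = -18.58, north 25 cos 312° = 16.73
Leg 4 (338°, 18 nmi): east 18 sin 338° = -6.74, north 18 cos 338° = 16.69
Net east component: -27.09 nmi.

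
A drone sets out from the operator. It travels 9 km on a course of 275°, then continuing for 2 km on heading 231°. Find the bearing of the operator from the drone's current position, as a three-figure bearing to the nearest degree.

087°

Leg 1 (275°, 9 km): east 9 sin 275° = -8.97, north 9 cos 275° = 0.78
Leg 2 (231°, 2 km): east 2 sin 231° = -1.55, north 2 cos 231° = -1.26
Net displacement: -10.52 east, -0.47 north. Direction back to start is (10.52, 0.47): bearing = atan2(10.52, 0.47) mod 360° = 87.42° ≈ 087°.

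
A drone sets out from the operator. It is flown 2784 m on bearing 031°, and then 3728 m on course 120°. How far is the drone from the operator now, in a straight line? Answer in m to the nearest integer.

Leg 1 (031°, 2784 m): east 2784 sin 31° = 1433.87, north 2784 cos 31° = 2386.35
Leg 2 (120°, 3728 m): east 3728 sin 120° = 3228.54, north 3728 cos 120° = -1864.00
Net: 4662.41 east, 522.35 north. Distance = √((4662.41)² + (522.35)²) = 4691.578 m.

4692 m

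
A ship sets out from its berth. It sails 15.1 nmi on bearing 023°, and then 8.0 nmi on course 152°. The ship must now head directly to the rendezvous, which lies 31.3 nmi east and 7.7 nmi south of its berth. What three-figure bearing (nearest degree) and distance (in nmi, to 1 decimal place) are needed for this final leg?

Leg 1 (023°, 15.1 nmi): east 15.1 sin 23° = 5.90, north 15.1 cos 23° = 13.90
Leg 2 (152°, 8.0 nmi): east 8.0 sin 152° = 3.76, north 8.0 cos 152° = -7.06
Current position: (9.66, 6.84). Target: (31.3, -7.7). Remaining: Δeast = 21.64, Δnorth = -14.54.
Bearing = atan2(21.64, -14.54) mod 360° = 123.88°; distance = √((21.64)² + (-14.54)²) = 26.072 nmi.

124°, 26.1 nmi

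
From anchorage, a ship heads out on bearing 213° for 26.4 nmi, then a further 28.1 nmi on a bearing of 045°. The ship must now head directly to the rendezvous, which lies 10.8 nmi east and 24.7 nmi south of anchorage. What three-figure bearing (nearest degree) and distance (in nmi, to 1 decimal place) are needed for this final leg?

Leg 1 (213°, 26.4 nmi): east 26.4 sin 213° = -14.38, north 26.4 cos 213° = -22.14
Leg 2 (045°, 28.1 nmi): east 28.1 sin 45° = 19.87, north 28.1 cos 45° = 19.87
Current position: (5.49, -2.27). Target: (10.8, -24.7). Remaining: Δeast = 5.31, Δnorth = -22.43.
Bearing = atan2(5.31, -22.43) mod 360° = 166.68°; distance = √((5.31)² + (-22.43)²) = 23.049 nmi.

167°, 23.0 nmi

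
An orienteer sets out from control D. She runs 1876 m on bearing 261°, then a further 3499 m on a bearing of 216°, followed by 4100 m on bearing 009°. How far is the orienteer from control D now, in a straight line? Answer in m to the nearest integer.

3397 m

Leg 1 (261°, 1876 m): east 1876 sin 261° = -1852.90, north 1876 cos 261° = -293.47
Leg 2 (216°, 3499 m): east 3499 sin 216° = -2056.66, north 3499 cos 216° = -2830.75
Leg 3 (009°, 4100 m): east 4100 sin 9° = 641.38, north 4100 cos 9° = 4049.52
Net: -3268.18 east, 925.30 north. Distance = √((-3268.18)² + (925.30)²) = 3396.645 m.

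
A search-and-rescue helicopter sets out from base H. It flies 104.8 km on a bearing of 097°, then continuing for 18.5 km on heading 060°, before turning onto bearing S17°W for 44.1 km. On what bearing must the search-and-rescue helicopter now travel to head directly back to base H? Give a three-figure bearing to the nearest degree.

Leg 1 (097°, 104.8 km): east 104.8 sin 97° = 104.02, north 104.8 cos 97° = -12.77
Leg 2 (060°, 18.5 km): east 18.5 sin 60° = 16.02, north 18.5 cos 60° = 9.25
Leg 3 (S17°W, 44.1 km): east 44.1 sin 197° = -12.89, north 44.1 cos 197° = -42.17
Net displacement: 107.15 east, -45.69 north. Direction back to start is (-107.15, 45.69): bearing = atan2(-107.15, 45.69) mod 360° = 293.10° ≈ 293°.

293°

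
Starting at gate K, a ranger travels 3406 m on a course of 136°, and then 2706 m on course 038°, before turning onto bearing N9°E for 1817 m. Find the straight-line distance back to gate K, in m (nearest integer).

4562 m

Leg 1 (136°, 3406 m): east 3406 sin 136° = 2366.01, north 3406 cos 136° = -2450.07
Leg 2 (038°, 2706 m): east 2706 sin 38° = 1665.98, north 2706 cos 38° = 2132.36
Leg 3 (N9°E, 1817 m): east 1817 sin 9° = 284.24, north 1817 cos 9° = 1794.63
Net: 4316.23 east, 1476.92 north. Distance = √((4316.23)² + (1476.92)²) = 4561.919 m.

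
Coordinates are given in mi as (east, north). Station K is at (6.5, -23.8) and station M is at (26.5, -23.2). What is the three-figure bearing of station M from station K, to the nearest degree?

Δeast = 26.5 − 6.5 = 20.00; Δnorth = -23.2 − -23.8 = 0.60.
Bearing = atan2(Δeast, Δnorth) mod 360° = 88.28° ≈ 088°.

088°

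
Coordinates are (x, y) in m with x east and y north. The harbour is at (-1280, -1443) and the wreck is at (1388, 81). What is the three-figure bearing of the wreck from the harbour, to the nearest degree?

Δeast = 1388 − -1280 = 2668.00; Δnorth = 81 − -1443 = 1524.00.
Bearing = atan2(Δeast, Δnorth) mod 360° = 60.26° ≈ 060°.

060°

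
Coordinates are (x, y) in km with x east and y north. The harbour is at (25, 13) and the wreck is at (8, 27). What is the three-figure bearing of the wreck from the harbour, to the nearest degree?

309°

Δeast = 8 − 25 = -17.00; Δnorth = 27 − 13 = 14.00.
Bearing = atan2(Δeast, Δnorth) mod 360° = 309.47° ≈ 309°.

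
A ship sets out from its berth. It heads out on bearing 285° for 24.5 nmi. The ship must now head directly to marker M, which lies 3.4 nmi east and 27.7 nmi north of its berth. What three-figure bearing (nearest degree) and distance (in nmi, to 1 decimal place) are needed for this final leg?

052°, 34.5 nmi

Leg 1 (285°, 24.5 nmi): east 24.5 sin 285° = -23.67, north 24.5 cos 285° = 6.34
Current position: (-23.67, 6.34). Target: (3.4, 27.7). Remaining: Δeast = 27.07, Δnorth = 21.36.
Bearing = atan2(27.07, 21.36) mod 360° = 51.72°; distance = √((27.07)² + (21.36)²) = 34.478 nmi.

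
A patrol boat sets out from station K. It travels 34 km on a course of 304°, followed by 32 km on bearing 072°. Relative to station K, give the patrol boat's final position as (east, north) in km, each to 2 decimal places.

(2.25, 28.90)

Leg 1 (304°, 34 km): east 34 sin 304° = -28.19, north 34 cos 304° = 19.01
Leg 2 (072°, 32 km): east 32 sin 72° = 30.43, north 32 cos 72° = 9.89
Summing: 2.25 km east, 28.90 km north → (2.25, 28.90).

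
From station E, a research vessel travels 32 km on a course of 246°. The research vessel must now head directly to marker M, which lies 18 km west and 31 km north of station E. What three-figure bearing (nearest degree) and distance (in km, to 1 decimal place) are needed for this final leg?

014°, 45.4 km

Leg 1 (246°, 32 km): east 32 sin 246° = -29.23, north 32 cos 246° = -13.02
Current position: (-29.23, -13.02). Target: (-18, 31). Remaining: Δeast = 11.23, Δnorth = 44.02.
Bearing = atan2(11.23, 44.02) mod 360° = 14.32°; distance = √((11.23)² + (44.02)²) = 45.426 km.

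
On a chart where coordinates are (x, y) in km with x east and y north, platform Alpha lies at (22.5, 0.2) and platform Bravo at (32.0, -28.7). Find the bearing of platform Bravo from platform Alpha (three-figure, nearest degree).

162°

Δeast = 32.0 − 22.5 = 9.50; Δnorth = -28.7 − 0.2 = -28.90.
Bearing = atan2(Δeast, Δnorth) mod 360° = 161.80° ≈ 162°.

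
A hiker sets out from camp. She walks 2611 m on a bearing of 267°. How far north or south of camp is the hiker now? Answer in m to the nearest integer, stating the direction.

137 m south

Leg 1 (267°, 2611 m): east 2611 sin 267° = -2607.42, north 2611 cos 267° = -136.65
Net north component: -136.65 m.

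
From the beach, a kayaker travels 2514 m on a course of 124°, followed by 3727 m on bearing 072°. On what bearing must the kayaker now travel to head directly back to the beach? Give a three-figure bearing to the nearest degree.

273°

Leg 1 (124°, 2514 m): east 2514 sin 124° = 2084.20, north 2514 cos 124° = -1405.81
Leg 2 (072°, 3727 m): east 3727 sin 72° = 3544.59, north 3727 cos 72° = 1151.71
Net displacement: 5628.79 east, -254.10 north. Direction back to start is (-5628.79, 254.10): bearing = atan2(-5628.79, 254.10) mod 360° = 272.58° ≈ 273°.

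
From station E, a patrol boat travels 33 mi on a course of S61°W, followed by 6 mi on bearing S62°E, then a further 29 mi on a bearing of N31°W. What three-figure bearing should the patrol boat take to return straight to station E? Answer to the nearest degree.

099°

Leg 1 (S61°W, 33 mi): east 33 sin 241° = -28.86, north 33 cos 241° = -16.00
Leg 2 (S62°E, 6 mi): east 6 sin 118° = 5.30, north 6 cos 118° = -2.82
Leg 3 (N31°W, 29 mi): east 29 sin 329° = -14.94, north 29 cos 329° = 24.86
Net displacement: -38.50 east, 6.04 north. Direction back to start is (38.50, -6.04): bearing = atan2(38.50, -6.04) mod 360° = 98.92° ≈ 099°.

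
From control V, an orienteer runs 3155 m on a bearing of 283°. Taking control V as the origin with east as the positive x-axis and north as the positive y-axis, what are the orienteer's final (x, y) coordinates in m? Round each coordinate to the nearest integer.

(-3074, 710)

Leg 1 (283°, 3155 m): east 3155 sin 283° = -3074.14, north 3155 cos 283° = 709.72
Summing: -3074.14 m east, 709.72 m north → (-3074, 710).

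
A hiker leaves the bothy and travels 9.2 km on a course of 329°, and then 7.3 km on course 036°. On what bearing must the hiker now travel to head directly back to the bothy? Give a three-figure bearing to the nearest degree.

178°

Leg 1 (329°, 9.2 km): east 9.2 sin 329° = -4.74, north 9.2 cos 329° = 7.89
Leg 2 (036°, 7.3 km): east 7.3 sin 36° = 4.29, north 7.3 cos 36° = 5.91
Net displacement: -0.45 east, 13.79 north. Direction back to start is (0.45, -13.79): bearing = atan2(0.45, -13.79) mod 360° = 178.14° ≈ 178°.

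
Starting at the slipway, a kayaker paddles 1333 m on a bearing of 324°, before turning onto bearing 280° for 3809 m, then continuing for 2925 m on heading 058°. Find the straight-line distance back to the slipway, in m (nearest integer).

3878 m

Leg 1 (324°, 1333 m): east 1333 sin 324° = -783.52, north 1333 cos 324° = 1078.42
Leg 2 (280°, 3809 m): east 3809 sin 280° = -3751.13, north 3809 cos 280° = 661.43
Leg 3 (058°, 2925 m): east 2925 sin 58° = 2480.54, north 2925 cos 58° = 1550.01
Net: -2054.11 east, 3289.86 north. Distance = √((-2054.11)² + (3289.86)²) = 3878.472 m.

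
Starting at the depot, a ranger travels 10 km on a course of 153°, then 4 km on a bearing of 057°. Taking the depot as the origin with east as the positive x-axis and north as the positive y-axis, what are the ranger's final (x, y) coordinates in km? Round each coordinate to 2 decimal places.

(7.89, -6.73)

Leg 1 (153°, 10 km): east 10 sin 153° = 4.54, north 10 cos 153° = -8.91
Leg 2 (057°, 4 km): east 4 sin 57° = 3.35, north 4 cos 57° = 2.18
Summing: 7.89 km east, -6.73 km north → (7.89, -6.73).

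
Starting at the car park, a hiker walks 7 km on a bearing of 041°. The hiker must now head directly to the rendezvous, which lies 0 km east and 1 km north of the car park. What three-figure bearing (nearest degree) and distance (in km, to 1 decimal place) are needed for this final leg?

227°, 6.3 km

Leg 1 (041°, 7 km): east 7 sin 41° = 4.59, north 7 cos 41° = 5.28
Current position: (4.59, 5.28). Target: (0, 1). Remaining: Δeast = -4.59, Δnorth = -4.28.
Bearing = atan2(-4.59, -4.28) mod 360° = 227.00°; distance = √((-4.59)² + (-4.28)²) = 6.280 km.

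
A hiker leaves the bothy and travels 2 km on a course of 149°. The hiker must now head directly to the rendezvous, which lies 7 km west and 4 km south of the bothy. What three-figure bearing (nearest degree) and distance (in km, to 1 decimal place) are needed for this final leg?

Leg 1 (149°, 2 km): east 2 sin 149° = 1.03, north 2 cos 149° = -1.71
Current position: (1.03, -1.71). Target: (-7, -4). Remaining: Δeast = -8.03, Δnorth = -2.29.
Bearing = atan2(-8.03, -2.29) mod 360° = 254.11°; distance = √((-8.03)² + (-2.29)²) = 8.349 km.

254°, 8.3 km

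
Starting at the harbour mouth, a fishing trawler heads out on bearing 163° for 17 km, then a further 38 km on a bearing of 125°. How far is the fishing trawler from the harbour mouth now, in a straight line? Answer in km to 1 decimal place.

52.5 km

Leg 1 (163°, 17 km): east 17 sin 163° = 4.97, north 17 cos 163° = -16.26
Leg 2 (125°, 38 km): east 38 sin 125° = 31.13, north 38 cos 125° = -21.80
Net: 36.10 east, -38.05 north. Distance = √((36.10)² + (-38.05)²) = 52.451 km.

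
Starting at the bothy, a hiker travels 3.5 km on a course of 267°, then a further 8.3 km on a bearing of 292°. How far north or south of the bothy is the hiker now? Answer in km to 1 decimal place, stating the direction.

Leg 1 (267°, 3.5 km): east 3.5 sin 267° = -3.50, north 3.5 cos 267° = -0.18
Leg 2 (292°, 8.3 km): east 8.3 sin 292° = -7.70, north 8.3 cos 292° = 3.11
Net north component: 2.93 km.

2.9 km north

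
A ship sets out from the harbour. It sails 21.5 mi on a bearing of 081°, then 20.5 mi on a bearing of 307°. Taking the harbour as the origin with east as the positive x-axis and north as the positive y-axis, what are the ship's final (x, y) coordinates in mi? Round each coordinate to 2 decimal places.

(4.86, 15.70)

Leg 1 (081°, 21.5 mi): east 21.5 sin 81° = 21.24, north 21.5 cos 81° = 3.36
Leg 2 (307°, 20.5 mi): east 20.5 sin 307° = -16.37, north 20.5 cos 307° = 12.34
Summing: 4.86 mi east, 15.70 mi north → (4.86, 15.70).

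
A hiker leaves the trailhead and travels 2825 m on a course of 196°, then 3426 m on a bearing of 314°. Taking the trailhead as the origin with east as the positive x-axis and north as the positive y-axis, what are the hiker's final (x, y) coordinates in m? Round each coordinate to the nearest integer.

(-3243, -336)

Leg 1 (196°, 2825 m): east 2825 sin 196° = -778.68, north 2825 cos 196° = -2715.56
Leg 2 (314°, 3426 m): east 3426 sin 314° = -2464.46, north 3426 cos 314° = 2379.90
Summing: -3243.13 m east, -335.66 m north → (-3243, -336).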